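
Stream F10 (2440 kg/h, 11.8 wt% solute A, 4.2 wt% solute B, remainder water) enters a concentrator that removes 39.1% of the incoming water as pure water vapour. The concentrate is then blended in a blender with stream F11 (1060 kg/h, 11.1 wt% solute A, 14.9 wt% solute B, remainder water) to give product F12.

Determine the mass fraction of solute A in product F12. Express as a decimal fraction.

0.150

Vapour removed = 0.391×0.840×2440 = 801.39 kg/h; concentrate = 1638.6 kg/h.
solute A reaching the mixer = 287.92 (from concentrate) + 1060×0.111 = 405.58 kg/h.
Product flow = 1638.6 + 1060 = 2698.6 kg/h; solute A fraction = 0.150.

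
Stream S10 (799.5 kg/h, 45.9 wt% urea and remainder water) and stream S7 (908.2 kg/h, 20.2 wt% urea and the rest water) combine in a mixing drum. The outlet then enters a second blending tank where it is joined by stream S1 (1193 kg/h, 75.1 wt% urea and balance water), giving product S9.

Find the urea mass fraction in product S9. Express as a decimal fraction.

0.499

Overall, product flow = 2900.7 kg/h.
urea in = 799.5×0.459 + 908.2×0.202 + 1193×0.751 = 1446.4 kg/h.
urea fraction in S9 = 0.499.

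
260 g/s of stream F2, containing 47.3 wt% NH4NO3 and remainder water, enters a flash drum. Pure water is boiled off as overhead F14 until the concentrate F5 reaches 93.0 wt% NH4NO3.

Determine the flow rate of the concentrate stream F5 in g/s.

NH4NO3 is conserved: 260×0.473 = 122.98 g/s all reports to the concentrate.
Concentrate = 122.98/(target fraction) = 132.24 g/s.

132.2 g/s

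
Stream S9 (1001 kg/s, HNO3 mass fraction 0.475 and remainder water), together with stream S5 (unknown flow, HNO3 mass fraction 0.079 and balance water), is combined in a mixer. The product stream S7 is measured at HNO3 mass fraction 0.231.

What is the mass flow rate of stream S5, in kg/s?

Let S5 be the unknown flow. Total out = 1001 + S5.
HNO3 balance: 475.47 + 0.079·S5 = 0.231·(1001 + S5)
(0.079 − 0.231)·S5 = 0.231×1001 − 475.47 = -244.24
S5 = -244.24 / -0.152 = 1606.9 kg/s

1607 kg/s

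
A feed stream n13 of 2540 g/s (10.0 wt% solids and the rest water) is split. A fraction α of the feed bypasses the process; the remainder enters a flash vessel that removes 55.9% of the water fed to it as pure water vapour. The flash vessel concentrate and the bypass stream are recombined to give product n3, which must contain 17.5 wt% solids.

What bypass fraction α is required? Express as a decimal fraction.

All 2540×0.100 = 254 g/s of solids reaches n3, so n3 = 254/0.175 = 1451.4 g/s and vapour = 1088.6 g/s.
The evaporator receives (1−α)·2540 of feed at 0.900 water and removes 0.559 of that water:
0.559×0.900×(1−α)×2540 = 1088.6
(1−α) = 1088.6/1277.9 = 0.8519;  α = 0.1481.

0.148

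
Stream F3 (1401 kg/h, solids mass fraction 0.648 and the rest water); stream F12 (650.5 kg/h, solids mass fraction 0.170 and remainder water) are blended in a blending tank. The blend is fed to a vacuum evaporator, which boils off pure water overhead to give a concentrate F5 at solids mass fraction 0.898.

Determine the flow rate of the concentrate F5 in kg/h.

solids entering = 1401×0.648 + 650.5×0.170 = 1018.4 kg/h.
All solids reports to F5, so F5 = 1018.4/0.898 = 1134.1 kg/h.

1134 kg/h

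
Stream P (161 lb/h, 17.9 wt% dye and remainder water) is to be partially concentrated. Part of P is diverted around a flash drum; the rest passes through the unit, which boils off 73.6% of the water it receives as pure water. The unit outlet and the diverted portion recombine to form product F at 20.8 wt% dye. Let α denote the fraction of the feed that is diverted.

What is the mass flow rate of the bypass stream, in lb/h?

123.9 lb/h

All 161×0.179 = 28.819 lb/h of dye reaches F, so F = 28.819/0.208 = 138.55 lb/h and vapour = 22.447 lb/h.
The evaporator receives (1−α)·161 of feed at 0.821 water and removes 0.736 of that water:
0.736×0.821×(1−α)×161 = 22.447
(1−α) = 22.447/97.285 = 0.2307;  α = 0.7693.
Bypass flow = 0.7693×161 = 123.85 lb/h.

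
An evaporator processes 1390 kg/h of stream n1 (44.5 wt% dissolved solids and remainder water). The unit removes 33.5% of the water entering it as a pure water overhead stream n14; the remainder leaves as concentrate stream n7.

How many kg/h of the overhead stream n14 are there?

water entering = 1390×0.555 = 771.45 kg/h; overhead removed = 0.335×771.45 = 258.44 kg/h.

258.4 kg/h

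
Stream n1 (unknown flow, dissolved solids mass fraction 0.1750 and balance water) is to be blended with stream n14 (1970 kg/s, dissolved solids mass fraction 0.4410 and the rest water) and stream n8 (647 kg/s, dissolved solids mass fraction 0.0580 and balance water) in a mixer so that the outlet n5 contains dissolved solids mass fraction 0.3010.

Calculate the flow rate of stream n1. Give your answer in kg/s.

941.1 kg/s

Let n1 be the unknown flow. Total out = 2617 + n1.
dissolved solids balance: 906.3 + 0.175·n1 = 0.301·(2617 + n1)
(0.175 − 0.301)·n1 = 0.301×2617 − 906.3 = -118.58
n1 = -118.58 / -0.126 = 941.1 kg/s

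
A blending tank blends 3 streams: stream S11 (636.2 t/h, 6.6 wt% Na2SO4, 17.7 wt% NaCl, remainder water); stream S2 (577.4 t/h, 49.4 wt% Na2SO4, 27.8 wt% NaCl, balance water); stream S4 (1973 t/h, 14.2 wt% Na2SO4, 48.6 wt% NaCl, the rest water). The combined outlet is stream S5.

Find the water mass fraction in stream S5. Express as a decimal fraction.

0.423

Total flow out = 636.2 + 577.4 + 1973 = 3186.6 t/h.
water in = 636.2×0.757 + 577.4×0.228 + 1973×0.372 = 1347.2 t/h.
water mass fraction in S5 = 1347.2/3186.6 = 0.423.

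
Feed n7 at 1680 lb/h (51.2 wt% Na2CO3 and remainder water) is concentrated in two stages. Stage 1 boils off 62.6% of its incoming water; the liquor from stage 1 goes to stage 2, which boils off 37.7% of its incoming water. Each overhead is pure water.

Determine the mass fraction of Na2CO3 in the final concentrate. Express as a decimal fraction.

0.8183

water in feed = 1680×0.488 = 819.84 lb/h.
After stage 1: water left = (1−0.626)×819.84 = 306.62; stream total = 1166.8 lb/h.
After stage 2: water left = (1−0.377)×306.62 = 191.02; final concentrate = 1051.2 lb/h.
Na2CO3 fraction = 860.16/1051.2 = 0.8183.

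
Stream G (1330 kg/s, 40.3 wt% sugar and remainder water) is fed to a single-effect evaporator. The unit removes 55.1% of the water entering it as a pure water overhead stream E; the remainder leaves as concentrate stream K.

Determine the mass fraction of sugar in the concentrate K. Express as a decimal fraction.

0.6005

sugar is not removed: 1330×0.403 = 535.99 kg/s of sugar enters K.
water entering = 1330×0.597 = 794.01 kg/s; overhead removed = 0.551×794.01 = 437.5 kg/s.
Concentrate = 1330 − 437.5 = 892.5 kg/s.
Mass fraction = 535.99/892.5 = 0.6005.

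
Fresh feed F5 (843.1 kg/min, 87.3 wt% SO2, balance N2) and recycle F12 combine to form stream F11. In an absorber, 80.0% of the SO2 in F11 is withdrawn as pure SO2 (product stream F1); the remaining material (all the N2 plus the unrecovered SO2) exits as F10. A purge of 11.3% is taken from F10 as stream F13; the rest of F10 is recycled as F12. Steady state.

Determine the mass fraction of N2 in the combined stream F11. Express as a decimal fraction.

N2 enters only via F5 and leaves only via the purge: 843.1×0.127 = 0.113×(N2 in F10), and the absorber passes all N2, so N2 in F11 = N2 in F10 = 947.55 kg/min.
SO2 in F11: m_A = 843.1×0.873 + (1−0.113)·(1−0.800)·m_A, so m_A = 736.03/0.8226 = 894.76 kg/min.
F11 = 894.76 + 947.55 = 1842.3 kg/min.
N2 fraction in F11 = 947.55/1842.3 = 0.514.

0.514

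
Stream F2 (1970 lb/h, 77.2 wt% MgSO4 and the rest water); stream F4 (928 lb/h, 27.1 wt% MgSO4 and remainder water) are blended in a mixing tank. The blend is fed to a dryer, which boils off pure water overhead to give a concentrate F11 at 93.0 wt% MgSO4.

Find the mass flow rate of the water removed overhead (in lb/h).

992.3 lb/h

MgSO4 entering = 1970×0.772 + 928×0.271 = 1772.3 lb/h.
All MgSO4 reports to F11, so F11 = 1772.3/0.930 = 1905.7 lb/h.
Total feed = 2898 lb/h; overhead = 2898 − 1905.7 = 992.27 lb/h.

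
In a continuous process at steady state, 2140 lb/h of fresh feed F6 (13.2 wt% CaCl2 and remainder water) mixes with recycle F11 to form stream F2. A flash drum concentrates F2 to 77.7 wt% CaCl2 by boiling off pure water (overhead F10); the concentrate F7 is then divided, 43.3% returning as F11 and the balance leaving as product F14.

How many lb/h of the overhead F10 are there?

1776 lb/h

Overall CaCl2 balance (none leaves overhead): CaCl2 in fresh feed = CaCl2 in product, i.e. 2140×0.132 = (1−0.433)·F7·0.777.
F7 = 282.48/(0.777×0.567) = 641.19 lb/h.
Recycle F11 = 0.433×641.19 = 277.63 lb/h.
Combined feed F2 = 2140 + 277.63 = 2417.6 lb/h.
Overhead F10 = F2 − F7 = 2417.6 − 641.19 = 1776.4 lb/h.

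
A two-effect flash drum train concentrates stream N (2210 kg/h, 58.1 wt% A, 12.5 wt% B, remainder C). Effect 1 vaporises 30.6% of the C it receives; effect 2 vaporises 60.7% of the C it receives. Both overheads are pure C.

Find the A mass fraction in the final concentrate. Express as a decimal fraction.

C in feed = 2210×0.294 = 649.74 kg/h.
After stage 1: C left = (1−0.306)×649.74 = 450.92; stream total = 2011.2 kg/h.
After stage 2: C left = (1−0.607)×450.92 = 177.21; final concentrate = 1737.5 kg/h.
A fraction = 1284/1737.5 = 0.739.

0.739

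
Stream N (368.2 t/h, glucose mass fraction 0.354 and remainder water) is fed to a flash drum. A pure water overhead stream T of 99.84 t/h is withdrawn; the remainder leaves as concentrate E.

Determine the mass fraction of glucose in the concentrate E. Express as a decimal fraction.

glucose is not removed: 368.2×0.354 = 130.34 t/h of glucose enters E.
Concentrate = 368.2 − 99.84 = 268.36 t/h.
Mass fraction = 130.34/268.36 = 0.486.

0.486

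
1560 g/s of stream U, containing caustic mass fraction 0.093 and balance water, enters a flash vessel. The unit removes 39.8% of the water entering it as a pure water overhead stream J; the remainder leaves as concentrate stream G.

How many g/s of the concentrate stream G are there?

996.9 g/s

water entering = 1560×0.907 = 1414.9 g/s; overhead removed = 0.398×1414.9 = 563.14 g/s.
Concentrate = 1560 − 563.14 = 996.86 g/s.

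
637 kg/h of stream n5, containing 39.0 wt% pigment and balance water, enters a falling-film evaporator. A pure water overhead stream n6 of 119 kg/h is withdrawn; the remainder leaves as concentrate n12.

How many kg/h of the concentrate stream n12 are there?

518 kg/h

Concentrate = 637 − 119 = 518 kg/h.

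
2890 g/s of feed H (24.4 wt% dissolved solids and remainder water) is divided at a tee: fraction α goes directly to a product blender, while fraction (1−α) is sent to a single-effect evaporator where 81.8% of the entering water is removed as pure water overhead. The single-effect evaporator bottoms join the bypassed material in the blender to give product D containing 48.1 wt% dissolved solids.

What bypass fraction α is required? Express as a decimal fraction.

0.203

All 2890×0.244 = 705.16 g/s of dissolved solids reaches D, so D = 705.16/0.481 = 1466 g/s and vapour = 1424 g/s.
The evaporator receives (1−α)·2890 of feed at 0.756 water and removes 0.818 of that water:
0.818×0.756×(1−α)×2890 = 1424
(1−α) = 1424/1787.2 = 0.7968;  α = 0.2032.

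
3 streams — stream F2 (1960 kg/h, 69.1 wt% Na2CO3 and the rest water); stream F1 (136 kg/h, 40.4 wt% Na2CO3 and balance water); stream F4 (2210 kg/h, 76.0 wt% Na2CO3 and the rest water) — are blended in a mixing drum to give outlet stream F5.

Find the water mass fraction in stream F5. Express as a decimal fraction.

Total flow out = 1960 + 136 + 2210 = 4306 kg/h.
water in = 1960×0.309 + 136×0.596 + 2210×0.240 = 1217.1 kg/h.
water mass fraction in F5 = 1217.1/4306 = 0.283.

0.283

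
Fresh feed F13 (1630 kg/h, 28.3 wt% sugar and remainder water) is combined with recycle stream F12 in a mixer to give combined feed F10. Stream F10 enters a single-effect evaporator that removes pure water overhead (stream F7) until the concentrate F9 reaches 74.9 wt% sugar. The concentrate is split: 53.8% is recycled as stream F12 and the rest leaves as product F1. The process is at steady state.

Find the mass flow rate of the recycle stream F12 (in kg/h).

717.2 kg/h

Overall sugar balance (none leaves overhead): sugar in fresh feed = sugar in product, i.e. 1630×0.283 = (1−0.538)·F9·0.749.
F9 = 461.29/(0.749×0.462) = 1333.1 kg/h.
Recycle F12 = 0.538×1333.1 = 717.19 kg/h.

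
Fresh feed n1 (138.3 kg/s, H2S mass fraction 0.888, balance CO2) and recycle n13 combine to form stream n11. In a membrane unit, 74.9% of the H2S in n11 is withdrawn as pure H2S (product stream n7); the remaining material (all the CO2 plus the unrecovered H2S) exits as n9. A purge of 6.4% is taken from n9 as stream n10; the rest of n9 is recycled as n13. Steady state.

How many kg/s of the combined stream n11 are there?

CO2 enters only via n1 and leaves only via the purge: 138.3×0.112 = 0.064×(CO2 in n9), and the membrane unit passes all CO2, so CO2 in n11 = CO2 in n9 = 242.03 kg/s.
H2S in n11: m_A = 138.3×0.888 + (1−0.064)·(1−0.749)·m_A, so m_A = 122.81/0.7651 = 160.52 kg/s.
n11 = 160.52 + 242.03 = 402.55 kg/s.

402.5 kg/s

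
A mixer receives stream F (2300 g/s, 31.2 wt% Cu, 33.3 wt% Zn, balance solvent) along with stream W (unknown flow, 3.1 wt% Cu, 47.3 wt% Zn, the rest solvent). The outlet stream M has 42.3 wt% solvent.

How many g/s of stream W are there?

Let W be the unknown flow. Total out = 2300 + W.
solvent balance: 816.5 + 0.496·W = 0.423·(2300 + W)
(0.496 − 0.423)·W = 0.423×2300 − 816.5 = 156.4
W = 156.4 / 0.073 = 2142.5 g/s

2142 g/s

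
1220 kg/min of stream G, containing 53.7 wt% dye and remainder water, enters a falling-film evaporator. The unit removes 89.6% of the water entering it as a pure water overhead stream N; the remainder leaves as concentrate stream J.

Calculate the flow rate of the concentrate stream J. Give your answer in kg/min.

713.9 kg/min

water entering = 1220×0.463 = 564.86 kg/min; overhead removed = 0.896×564.86 = 506.11 kg/min.
Concentrate = 1220 − 506.11 = 713.89 kg/min.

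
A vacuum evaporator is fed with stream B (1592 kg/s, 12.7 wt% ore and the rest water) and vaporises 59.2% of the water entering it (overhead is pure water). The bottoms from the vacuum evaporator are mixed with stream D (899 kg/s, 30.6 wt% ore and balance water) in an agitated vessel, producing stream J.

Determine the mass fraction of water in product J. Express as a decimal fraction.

0.714

Vapour removed = 0.592×0.873×1592 = 822.77 kg/s; concentrate = 769.23 kg/s.
water reaching the mixer = 567.04 (from concentrate) + 899×0.694 = 1191 kg/s.
Product flow = 769.23 + 899 = 1668.2 kg/s; water fraction = 0.714.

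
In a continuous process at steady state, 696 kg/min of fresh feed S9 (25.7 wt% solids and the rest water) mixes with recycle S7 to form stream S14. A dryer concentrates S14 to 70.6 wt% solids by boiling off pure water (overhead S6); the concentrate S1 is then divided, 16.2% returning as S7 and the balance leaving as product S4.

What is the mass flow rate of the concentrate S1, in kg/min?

Overall solids balance (none leaves overhead): solids in fresh feed = solids in product, i.e. 696×0.257 = (1−0.162)·S1·0.706.
S1 = 178.87/(0.706×0.838) = 302.34 kg/min.

302.3 kg/min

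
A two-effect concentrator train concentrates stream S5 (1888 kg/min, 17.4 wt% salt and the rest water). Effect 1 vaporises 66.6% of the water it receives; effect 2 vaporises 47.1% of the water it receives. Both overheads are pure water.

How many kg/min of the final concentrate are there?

604.1 kg/min

water in feed = 1888×0.826 = 1559.5 kg/min.
After stage 1: water left = (1−0.666)×1559.5 = 520.87; stream total = 849.38 kg/min.
After stage 2: water left = (1−0.471)×520.87 = 275.54; final concentrate = 604.05 kg/min.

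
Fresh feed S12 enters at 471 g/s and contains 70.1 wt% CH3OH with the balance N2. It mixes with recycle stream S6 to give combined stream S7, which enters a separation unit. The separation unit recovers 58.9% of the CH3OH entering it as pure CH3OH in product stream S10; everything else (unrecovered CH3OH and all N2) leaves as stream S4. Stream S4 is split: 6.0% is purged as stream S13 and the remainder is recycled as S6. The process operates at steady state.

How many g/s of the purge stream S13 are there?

154.1 g/s

N2 enters only via S12 and leaves only via the purge: 471×0.299 = 0.060×(N2 in S4), and the separation unit passes all N2, so N2 in S7 = N2 in S4 = 2347.2 g/s.
CH3OH in S7: m_A = 471×0.701 + (1−0.060)·(1−0.589)·m_A, so m_A = 330.17/0.6137 = 538.04 g/s.
S4 = (1−0.589)×538.04 + 2347.2 = 2568.3 g/s.
Purge S13 = 0.060×2568.3 = 154.1 g/s.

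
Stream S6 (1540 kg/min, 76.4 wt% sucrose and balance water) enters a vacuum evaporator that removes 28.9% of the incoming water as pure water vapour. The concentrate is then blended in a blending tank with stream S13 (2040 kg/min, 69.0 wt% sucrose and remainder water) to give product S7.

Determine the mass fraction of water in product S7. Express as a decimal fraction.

Vapour removed = 0.289×0.236×1540 = 105.03 kg/min; concentrate = 1435 kg/min.
water reaching the mixer = 258.41 (from concentrate) + 2040×0.310 = 890.81 kg/min.
Product flow = 1435 + 2040 = 3475 kg/min; water fraction = 0.2563.

0.2563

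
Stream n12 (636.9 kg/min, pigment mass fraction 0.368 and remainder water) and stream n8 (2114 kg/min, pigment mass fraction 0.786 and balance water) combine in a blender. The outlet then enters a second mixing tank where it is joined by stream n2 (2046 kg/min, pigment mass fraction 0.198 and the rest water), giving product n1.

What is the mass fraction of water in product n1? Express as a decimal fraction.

0.520

Overall, product flow = 4796.9 kg/min.
water in = 636.9×0.632 + 2114×0.214 + 2046×0.802 = 2495.8 kg/min.
water fraction in n1 = 0.520.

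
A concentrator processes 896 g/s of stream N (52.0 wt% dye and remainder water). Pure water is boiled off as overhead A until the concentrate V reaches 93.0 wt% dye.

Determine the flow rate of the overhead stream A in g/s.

395 g/s

dye is conserved: 896×0.520 = 465.92 g/s all reports to the concentrate.
Concentrate = 465.92/(target fraction) = 500.99 g/s.
Overhead = 896 − 500.99 = 395.01 g/s.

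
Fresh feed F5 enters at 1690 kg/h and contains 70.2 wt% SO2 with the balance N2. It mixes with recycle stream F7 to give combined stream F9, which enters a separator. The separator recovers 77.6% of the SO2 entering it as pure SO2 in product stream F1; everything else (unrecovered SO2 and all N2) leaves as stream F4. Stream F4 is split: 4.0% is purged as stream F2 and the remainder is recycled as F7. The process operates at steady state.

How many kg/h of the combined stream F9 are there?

N2 enters only via F5 and leaves only via the purge: 1690×0.298 = 0.040×(N2 in F4), and the separator passes all N2, so N2 in F9 = N2 in F4 = 12590 kg/h.
SO2 in F9: m_A = 1690×0.702 + (1−0.040)·(1−0.776)·m_A, so m_A = 1186.4/0.7850 = 1511.4 kg/h.
F9 = 1511.4 + 12590 = 14102 kg/h.

14100 kg/h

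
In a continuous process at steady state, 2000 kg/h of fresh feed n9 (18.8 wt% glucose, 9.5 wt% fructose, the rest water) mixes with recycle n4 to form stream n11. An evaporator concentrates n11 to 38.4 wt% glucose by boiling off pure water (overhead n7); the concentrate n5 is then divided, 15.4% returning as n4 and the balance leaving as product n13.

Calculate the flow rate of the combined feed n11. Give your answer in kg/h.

2178 kg/h

Overall glucose balance (none leaves overhead): glucose in fresh feed = glucose in product, i.e. 2000×0.188 = (1−0.154)·n5·0.384.
n5 = 376/(0.384×0.846) = 1157.4 kg/h.
Recycle n4 = 0.154×1157.4 = 178.24 kg/h.
Combined feed n11 = 2000 + 178.24 = 2178.2 kg/h.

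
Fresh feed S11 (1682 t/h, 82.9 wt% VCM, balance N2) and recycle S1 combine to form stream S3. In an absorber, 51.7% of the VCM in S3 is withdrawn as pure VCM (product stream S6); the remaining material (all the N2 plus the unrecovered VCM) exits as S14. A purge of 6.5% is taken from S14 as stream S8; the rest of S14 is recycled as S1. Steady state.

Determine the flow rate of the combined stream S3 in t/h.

6968 t/h

N2 enters only via S11 and leaves only via the purge: 1682×0.171 = 0.065×(N2 in S14), and the absorber passes all N2, so N2 in S3 = N2 in S14 = 4425 t/h.
VCM in S3: m_A = 1682×0.829 + (1−0.065)·(1−0.517)·m_A, so m_A = 1394.4/0.5484 = 2542.7 t/h.
S3 = 2542.7 + 4425 = 6967.6 t/h.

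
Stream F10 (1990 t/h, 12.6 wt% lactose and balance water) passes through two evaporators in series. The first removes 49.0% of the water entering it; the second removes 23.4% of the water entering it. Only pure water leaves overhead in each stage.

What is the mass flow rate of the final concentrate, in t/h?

water in feed = 1990×0.874 = 1739.3 t/h.
After stage 1: water left = (1−0.490)×1739.3 = 887.02; stream total = 1137.8 t/h.
After stage 2: water left = (1−0.234)×887.02 = 679.46; final concentrate = 930.2 t/h.

930.2 t/h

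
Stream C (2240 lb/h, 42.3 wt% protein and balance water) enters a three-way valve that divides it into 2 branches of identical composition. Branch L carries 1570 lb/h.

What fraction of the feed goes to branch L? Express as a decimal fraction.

0.701

Fraction to L = 1570/2240 = 0.7009.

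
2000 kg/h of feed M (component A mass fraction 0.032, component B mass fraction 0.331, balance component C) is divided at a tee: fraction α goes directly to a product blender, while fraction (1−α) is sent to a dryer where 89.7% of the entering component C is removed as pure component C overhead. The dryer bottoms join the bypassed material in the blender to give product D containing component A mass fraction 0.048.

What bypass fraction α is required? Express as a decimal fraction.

0.417

All 2000×0.032 = 64 kg/h of component A reaches D, so D = 64/0.048 = 1333.3 kg/h and vapour = 666.67 kg/h.
The evaporator receives (1−α)·2000 of feed at 0.637 component C and removes 0.897 of that component C:
0.897×0.637×(1−α)×2000 = 666.67
(1−α) = 666.67/1142.8 = 0.5834;  α = 0.4166.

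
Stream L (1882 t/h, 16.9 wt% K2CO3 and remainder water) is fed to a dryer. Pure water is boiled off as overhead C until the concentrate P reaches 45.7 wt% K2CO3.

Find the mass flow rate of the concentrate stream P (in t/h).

696 t/h

K2CO3 is conserved: 1882×0.169 = 318.06 t/h all reports to the concentrate.
Concentrate = 318.06/(target fraction) = 695.97 t/h.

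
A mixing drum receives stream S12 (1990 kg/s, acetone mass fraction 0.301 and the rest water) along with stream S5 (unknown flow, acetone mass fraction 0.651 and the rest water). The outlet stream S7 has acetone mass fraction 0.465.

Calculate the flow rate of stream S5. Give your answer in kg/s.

Let S5 be the unknown flow. Total out = 1990 + S5.
acetone balance: 598.99 + 0.651·S5 = 0.465·(1990 + S5)
(0.651 − 0.465)·S5 = 0.465×1990 − 598.99 = 326.36
S5 = 326.36 / 0.186 = 1754.6 kg/s

1755 kg/s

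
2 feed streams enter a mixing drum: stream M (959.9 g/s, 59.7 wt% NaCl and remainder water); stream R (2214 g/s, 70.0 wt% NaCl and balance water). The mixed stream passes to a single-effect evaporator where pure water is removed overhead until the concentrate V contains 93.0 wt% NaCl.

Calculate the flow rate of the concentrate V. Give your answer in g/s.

NaCl entering = 959.9×0.597 + 2214×0.700 = 2122.9 g/s.
All NaCl reports to V, so V = 2122.9/0.930 = 2282.6 g/s.

2283 g/s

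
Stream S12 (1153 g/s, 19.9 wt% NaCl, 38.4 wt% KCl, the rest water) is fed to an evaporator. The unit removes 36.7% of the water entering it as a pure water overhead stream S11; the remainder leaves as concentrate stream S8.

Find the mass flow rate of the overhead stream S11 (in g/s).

176.5 g/s

water entering = 1153×0.417 = 480.8 g/s; overhead removed = 0.367×480.8 = 176.45 g/s.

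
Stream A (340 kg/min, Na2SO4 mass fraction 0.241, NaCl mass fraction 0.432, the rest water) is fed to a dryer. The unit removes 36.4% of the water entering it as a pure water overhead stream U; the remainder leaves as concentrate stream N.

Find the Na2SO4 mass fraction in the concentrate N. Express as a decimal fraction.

0.274

Na2SO4 is not removed: 340×0.241 = 81.94 kg/min of Na2SO4 enters N.
water entering = 340×0.327 = 111.18 kg/min; overhead removed = 0.364×111.18 = 40.47 kg/min.
Concentrate = 340 − 40.47 = 299.53 kg/min.
Mass fraction = 81.94/299.53 = 0.274.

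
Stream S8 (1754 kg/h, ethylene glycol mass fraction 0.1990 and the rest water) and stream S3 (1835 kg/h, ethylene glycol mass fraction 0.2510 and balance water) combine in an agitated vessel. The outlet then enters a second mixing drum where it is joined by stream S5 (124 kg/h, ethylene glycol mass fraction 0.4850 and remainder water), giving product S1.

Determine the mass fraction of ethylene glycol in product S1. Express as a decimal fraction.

0.2343

Overall, product flow = 3713 kg/h.
ethylene glycol in = 1754×0.199 + 1835×0.251 + 124×0.485 = 869.77 kg/h.
ethylene glycol fraction in S1 = 0.2343.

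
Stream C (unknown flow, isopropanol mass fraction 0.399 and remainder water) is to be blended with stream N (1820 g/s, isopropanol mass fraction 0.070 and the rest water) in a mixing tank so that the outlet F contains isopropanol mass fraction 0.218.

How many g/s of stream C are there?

Let C be the unknown flow. Total out = 1820 + C.
isopropanol balance: 127.4 + 0.399·C = 0.218·(1820 + C)
(0.399 − 0.218)·C = 0.218×1820 − 127.4 = 269.36
C = 269.36 / 0.181 = 1488.2 g/s

1488 g/s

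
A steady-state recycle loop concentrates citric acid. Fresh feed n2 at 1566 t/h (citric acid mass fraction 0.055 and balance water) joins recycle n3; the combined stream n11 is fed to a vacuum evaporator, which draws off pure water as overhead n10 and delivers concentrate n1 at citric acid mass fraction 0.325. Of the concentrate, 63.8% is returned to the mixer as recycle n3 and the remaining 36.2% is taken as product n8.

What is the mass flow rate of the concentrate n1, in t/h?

Overall citric acid balance (none leaves overhead): citric acid in fresh feed = citric acid in product, i.e. 1566×0.055 = (1−0.638)·n1·0.325.
n1 = 86.13/(0.325×0.362) = 732.09 t/h.

732.1 t/h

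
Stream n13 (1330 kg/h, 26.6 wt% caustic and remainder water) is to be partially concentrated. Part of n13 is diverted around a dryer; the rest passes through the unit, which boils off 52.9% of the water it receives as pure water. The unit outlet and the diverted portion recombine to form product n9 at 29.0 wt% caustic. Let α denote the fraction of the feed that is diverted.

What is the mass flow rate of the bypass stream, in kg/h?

1047 kg/h

All 1330×0.266 = 353.78 kg/h of caustic reaches n9, so n9 = 353.78/0.290 = 1219.9 kg/h and vapour = 110.07 kg/h.
The evaporator receives (1−α)·1330 of feed at 0.734 water and removes 0.529 of that water:
0.529×0.734×(1−α)×1330 = 110.07
(1−α) = 110.07/516.42 = 0.2131;  α = 0.7869.
Bypass flow = 0.7869×1330 = 1046.5 kg/h.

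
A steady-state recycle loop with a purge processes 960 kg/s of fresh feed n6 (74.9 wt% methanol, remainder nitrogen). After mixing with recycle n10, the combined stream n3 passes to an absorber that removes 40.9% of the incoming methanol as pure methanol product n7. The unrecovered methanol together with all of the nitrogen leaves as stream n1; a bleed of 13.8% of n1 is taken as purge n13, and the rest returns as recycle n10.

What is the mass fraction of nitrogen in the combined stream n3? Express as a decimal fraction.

0.544

nitrogen enters only via n6 and leaves only via the purge: 960×0.251 = 0.138×(nitrogen in n1), and the absorber passes all nitrogen, so nitrogen in n3 = nitrogen in n1 = 1746.1 kg/s.
methanol in n3: m_A = 960×0.749 + (1−0.138)·(1−0.409)·m_A, so m_A = 719.04/0.4906 = 1465.8 kg/s.
n3 = 1465.8 + 1746.1 = 3211.8 kg/s.
nitrogen fraction in n3 = 1746.1/3211.8 = 0.544.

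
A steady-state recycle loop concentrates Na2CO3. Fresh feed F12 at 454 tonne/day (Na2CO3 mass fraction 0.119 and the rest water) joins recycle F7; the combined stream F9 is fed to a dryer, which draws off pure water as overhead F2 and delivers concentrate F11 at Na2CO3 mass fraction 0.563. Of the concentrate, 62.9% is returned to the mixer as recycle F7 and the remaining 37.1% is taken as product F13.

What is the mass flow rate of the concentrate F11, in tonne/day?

Overall Na2CO3 balance (none leaves overhead): Na2CO3 in fresh feed = Na2CO3 in product, i.e. 454×0.119 = (1−0.629)·F11·0.563.
F11 = 54.026/(0.563×0.371) = 258.65 tonne/day.

258.7 tonne/day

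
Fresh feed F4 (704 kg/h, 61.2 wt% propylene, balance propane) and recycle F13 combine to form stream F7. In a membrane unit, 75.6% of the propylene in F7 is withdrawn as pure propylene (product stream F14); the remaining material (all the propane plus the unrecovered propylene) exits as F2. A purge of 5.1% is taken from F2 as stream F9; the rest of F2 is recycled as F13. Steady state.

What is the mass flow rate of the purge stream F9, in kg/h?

propane enters only via F4 and leaves only via the purge: 704×0.388 = 0.051×(propane in F2), and the membrane unit passes all propane, so propane in F7 = propane in F2 = 5355.9 kg/h.
propylene in F7: m_A = 704×0.612 + (1−0.051)·(1−0.756)·m_A, so m_A = 430.85/0.7684 = 560.68 kg/h.
F2 = (1−0.756)×560.68 + 5355.9 = 5492.7 kg/h.
Purge F9 = 0.051×5492.7 = 280.13 kg/h.

280.1 kg/h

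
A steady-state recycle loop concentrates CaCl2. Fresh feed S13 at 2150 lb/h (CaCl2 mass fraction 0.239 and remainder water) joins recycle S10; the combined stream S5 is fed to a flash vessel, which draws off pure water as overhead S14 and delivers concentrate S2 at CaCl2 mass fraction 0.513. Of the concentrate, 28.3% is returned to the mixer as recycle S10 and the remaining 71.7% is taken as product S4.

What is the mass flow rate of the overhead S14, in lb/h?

1148 lb/h

Overall CaCl2 balance (none leaves overhead): CaCl2 in fresh feed = CaCl2 in product, i.e. 2150×0.239 = (1−0.283)·S2·0.513.
S2 = 513.85/(0.513×0.717) = 1397 lb/h.
Recycle S10 = 0.283×1397 = 395.35 lb/h.
Combined feed S5 = 2150 + 395.35 = 2545.4 lb/h.
Overhead S14 = S5 − S2 = 2545.4 − 1397 = 1148.3 lb/h.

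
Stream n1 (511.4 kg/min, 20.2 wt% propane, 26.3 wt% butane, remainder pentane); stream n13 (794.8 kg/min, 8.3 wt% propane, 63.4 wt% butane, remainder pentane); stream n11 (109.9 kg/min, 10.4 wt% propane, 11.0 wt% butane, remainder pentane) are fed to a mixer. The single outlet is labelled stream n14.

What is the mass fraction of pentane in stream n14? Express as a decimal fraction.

0.413

Total flow out = 511.4 + 794.8 + 109.9 = 1416.1 kg/min.
pentane in = 511.4×0.535 + 794.8×0.283 + 109.9×0.786 = 584.91 kg/min.
pentane mass fraction in n14 = 584.91/1416.1 = 0.413.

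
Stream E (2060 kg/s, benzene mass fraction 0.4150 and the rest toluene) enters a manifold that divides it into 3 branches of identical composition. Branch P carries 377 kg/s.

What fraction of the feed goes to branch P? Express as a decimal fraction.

0.183

Fraction to P = 377/2060 = 0.1830.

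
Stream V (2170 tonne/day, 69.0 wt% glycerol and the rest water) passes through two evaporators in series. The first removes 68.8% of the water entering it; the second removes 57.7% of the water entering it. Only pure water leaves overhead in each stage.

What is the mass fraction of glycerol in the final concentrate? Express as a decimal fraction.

water in feed = 2170×0.310 = 672.7 tonne/day.
After stage 1: water left = (1−0.688)×672.7 = 209.88; stream total = 1707.2 tonne/day.
After stage 2: water left = (1−0.577)×209.88 = 88.78; final concentrate = 1586.1 tonne/day.
glycerol fraction = 1497.3/1586.1 = 0.944.

0.944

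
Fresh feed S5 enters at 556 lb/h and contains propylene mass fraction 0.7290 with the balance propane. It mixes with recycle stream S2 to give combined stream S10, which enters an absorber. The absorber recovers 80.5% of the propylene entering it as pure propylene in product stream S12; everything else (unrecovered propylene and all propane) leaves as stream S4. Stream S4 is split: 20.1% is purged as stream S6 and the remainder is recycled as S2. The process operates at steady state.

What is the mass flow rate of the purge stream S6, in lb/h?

169.5 lb/h

propane enters only via S5 and leaves only via the purge: 556×0.271 = 0.201×(propane in S4), and the absorber passes all propane, so propane in S10 = propane in S4 = 749.63 lb/h.
propylene in S10: m_A = 556×0.729 + (1−0.201)·(1−0.805)·m_A, so m_A = 405.32/0.8442 = 480.13 lb/h.
S4 = (1−0.805)×480.13 + 749.63 = 843.26 lb/h.
Purge S6 = 0.201×843.26 = 169.49 lb/h.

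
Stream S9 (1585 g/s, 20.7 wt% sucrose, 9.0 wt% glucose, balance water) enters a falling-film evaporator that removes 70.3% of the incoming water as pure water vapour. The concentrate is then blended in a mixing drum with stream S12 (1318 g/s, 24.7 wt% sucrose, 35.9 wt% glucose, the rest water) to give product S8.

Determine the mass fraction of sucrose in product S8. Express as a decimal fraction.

Vapour removed = 0.703×0.703×1585 = 783.32 g/s; concentrate = 801.68 g/s.
sucrose reaching the mixer = 328.09 (from concentrate) + 1318×0.247 = 653.64 g/s.
Product flow = 801.68 + 1318 = 2119.7 g/s; sucrose fraction = 0.308.

0.308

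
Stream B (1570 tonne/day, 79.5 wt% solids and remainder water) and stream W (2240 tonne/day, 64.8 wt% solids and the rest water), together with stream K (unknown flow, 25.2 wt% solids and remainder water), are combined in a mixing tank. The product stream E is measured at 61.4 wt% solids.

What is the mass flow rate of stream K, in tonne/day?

Let K be the unknown flow. Total out = 3810 + K.
solids balance: 2699.7 + 0.252·K = 0.614·(3810 + K)
(0.252 − 0.614)·K = 0.614×3810 − 2699.7 = -360.33
K = -360.33 / -0.362 = 995.39 tonne/day

995.4 tonne/day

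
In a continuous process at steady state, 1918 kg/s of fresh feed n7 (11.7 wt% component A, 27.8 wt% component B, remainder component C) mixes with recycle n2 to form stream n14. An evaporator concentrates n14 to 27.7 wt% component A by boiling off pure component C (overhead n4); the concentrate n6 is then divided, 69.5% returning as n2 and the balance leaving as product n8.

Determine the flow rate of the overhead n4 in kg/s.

Overall component A balance (none leaves overhead): component A in fresh feed = component A in product, i.e. 1918×0.117 = (1−0.695)·n6·0.277.
n6 = 224.41/(0.277×0.305) = 2656.2 kg/s.
Recycle n2 = 0.695×2656.2 = 1846 kg/s.
Combined feed n14 = 1918 + 1846 = 3764 kg/s.
Overhead n4 = n14 − n6 = 3764 − 2656.2 = 1107.9 kg/s.

1108 kg/s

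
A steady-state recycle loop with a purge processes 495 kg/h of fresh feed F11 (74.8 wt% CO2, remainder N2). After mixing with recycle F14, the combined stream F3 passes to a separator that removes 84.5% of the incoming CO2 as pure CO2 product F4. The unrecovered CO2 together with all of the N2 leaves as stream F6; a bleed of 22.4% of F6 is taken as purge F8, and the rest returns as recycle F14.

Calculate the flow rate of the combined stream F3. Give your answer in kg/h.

977.8 kg/h

N2 enters only via F11 and leaves only via the purge: 495×0.252 = 0.224×(N2 in F6), and the separator passes all N2, so N2 in F3 = N2 in F6 = 556.88 kg/h.
CO2 in F3: m_A = 495×0.748 + (1−0.224)·(1−0.845)·m_A, so m_A = 370.26/0.8797 = 420.88 kg/h.
F3 = 420.88 + 556.88 = 977.76 kg/h.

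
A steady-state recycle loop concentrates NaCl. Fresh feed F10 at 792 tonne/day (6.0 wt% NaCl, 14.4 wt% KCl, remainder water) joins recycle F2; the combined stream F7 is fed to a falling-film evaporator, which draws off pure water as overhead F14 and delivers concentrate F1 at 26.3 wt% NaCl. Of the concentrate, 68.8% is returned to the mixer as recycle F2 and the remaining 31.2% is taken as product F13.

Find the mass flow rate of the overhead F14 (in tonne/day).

611.3 tonne/day

Overall NaCl balance (none leaves overhead): NaCl in fresh feed = NaCl in product, i.e. 792×0.060 = (1−0.688)·F1·0.263.
F1 = 47.52/(0.263×0.312) = 579.12 tonne/day.
Recycle F2 = 0.688×579.12 = 398.43 tonne/day.
Combined feed F7 = 792 + 398.43 = 1190.4 tonne/day.
Overhead F14 = F7 − F1 = 1190.4 − 579.12 = 611.32 tonne/day.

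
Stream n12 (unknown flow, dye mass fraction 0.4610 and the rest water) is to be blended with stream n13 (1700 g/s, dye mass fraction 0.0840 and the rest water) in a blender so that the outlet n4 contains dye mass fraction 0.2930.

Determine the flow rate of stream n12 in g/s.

Let n12 be the unknown flow. Total out = 1700 + n12.
dye balance: 142.8 + 0.461·n12 = 0.293·(1700 + n12)
(0.461 − 0.293)·n12 = 0.293×1700 − 142.8 = 355.3
n12 = 355.3 / 0.168 = 2114.9 g/s

2115 g/s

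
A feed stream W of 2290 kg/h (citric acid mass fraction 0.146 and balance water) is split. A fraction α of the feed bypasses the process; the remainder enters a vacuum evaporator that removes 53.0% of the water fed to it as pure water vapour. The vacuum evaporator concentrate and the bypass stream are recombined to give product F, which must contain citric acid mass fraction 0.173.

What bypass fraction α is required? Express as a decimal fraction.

All 2290×0.146 = 334.34 kg/h of citric acid reaches F, so F = 334.34/0.173 = 1932.6 kg/h and vapour = 357.4 kg/h.
The evaporator receives (1−α)·2290 of feed at 0.854 water and removes 0.530 of that water:
0.530×0.854×(1−α)×2290 = 357.4
(1−α) = 357.4/1036.5 = 0.3448;  α = 0.6552.

0.655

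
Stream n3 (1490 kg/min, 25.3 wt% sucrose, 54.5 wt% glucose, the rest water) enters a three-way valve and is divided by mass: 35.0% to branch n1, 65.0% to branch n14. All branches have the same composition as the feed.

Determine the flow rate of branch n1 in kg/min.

521.5 kg/min

Branch n1 flow = 0.350×1490 = 521.5 kg/min.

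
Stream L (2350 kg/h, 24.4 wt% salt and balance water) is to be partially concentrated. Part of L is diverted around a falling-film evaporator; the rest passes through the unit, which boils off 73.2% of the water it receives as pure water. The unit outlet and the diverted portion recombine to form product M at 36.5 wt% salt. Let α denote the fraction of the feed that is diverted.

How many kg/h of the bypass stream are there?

All 2350×0.244 = 573.4 kg/h of salt reaches M, so M = 573.4/0.365 = 1571 kg/h and vapour = 779.04 kg/h.
The evaporator receives (1−α)·2350 of feed at 0.756 water and removes 0.732 of that water:
0.732×0.756×(1−α)×2350 = 779.04
(1−α) = 779.04/1300.5 = 0.5990;  α = 0.4010.
Bypass flow = 0.4010×2350 = 942.24 kg/h.

942.2 kg/h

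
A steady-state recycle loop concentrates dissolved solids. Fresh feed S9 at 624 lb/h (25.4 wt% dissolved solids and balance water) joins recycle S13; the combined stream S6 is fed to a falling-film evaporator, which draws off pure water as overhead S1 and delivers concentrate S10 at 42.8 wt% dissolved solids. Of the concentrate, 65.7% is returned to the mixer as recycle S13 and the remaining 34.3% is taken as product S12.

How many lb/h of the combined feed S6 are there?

Overall dissolved solids balance (none leaves overhead): dissolved solids in fresh feed = dissolved solids in product, i.e. 624×0.254 = (1−0.657)·S10·0.428.
S10 = 158.5/(0.428×0.343) = 1079.6 lb/h.
Recycle S13 = 0.657×1079.6 = 709.33 lb/h.
Combined feed S6 = 624 + 709.33 = 1333.3 lb/h.

1333 lb/h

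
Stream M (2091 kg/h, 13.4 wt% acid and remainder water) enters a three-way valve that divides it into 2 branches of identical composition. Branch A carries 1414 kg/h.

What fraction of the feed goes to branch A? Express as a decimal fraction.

Fraction to A = 1414/2091 = 0.6762.

0.676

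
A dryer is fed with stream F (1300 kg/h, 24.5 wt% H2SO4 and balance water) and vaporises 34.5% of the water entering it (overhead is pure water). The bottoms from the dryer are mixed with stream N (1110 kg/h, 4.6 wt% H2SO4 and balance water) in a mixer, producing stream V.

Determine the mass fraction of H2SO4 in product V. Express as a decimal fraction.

Vapour removed = 0.345×0.755×1300 = 338.62 kg/h; concentrate = 961.38 kg/h.
H2SO4 reaching the mixer = 318.5 (from concentrate) + 1110×0.046 = 369.56 kg/h.
Product flow = 961.38 + 1110 = 2071.4 kg/h; H2SO4 fraction = 0.1784.

0.1784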